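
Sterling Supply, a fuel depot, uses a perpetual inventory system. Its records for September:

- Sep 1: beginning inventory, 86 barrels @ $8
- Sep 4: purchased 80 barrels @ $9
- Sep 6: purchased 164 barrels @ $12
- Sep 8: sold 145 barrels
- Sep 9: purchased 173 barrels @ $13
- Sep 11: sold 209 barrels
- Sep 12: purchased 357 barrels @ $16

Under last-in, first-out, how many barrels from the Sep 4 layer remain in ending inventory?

Sep 8, 145 sold [LIFO — newest first]: 145 @ $12 = $1,740
Sep 11, 209 sold [LIFO — newest first]: 173 @ $13 + 19 @ $12 + 17 @ $9 = $2,630
Total COGS = $1,740 + $2,630 = $4,370
Ending inventory: 86 @ $8 + 63 @ $9 + 357 @ $16 = $6,967
Check: goods available $11,337 = COGS $4,370 + ending $6,967

63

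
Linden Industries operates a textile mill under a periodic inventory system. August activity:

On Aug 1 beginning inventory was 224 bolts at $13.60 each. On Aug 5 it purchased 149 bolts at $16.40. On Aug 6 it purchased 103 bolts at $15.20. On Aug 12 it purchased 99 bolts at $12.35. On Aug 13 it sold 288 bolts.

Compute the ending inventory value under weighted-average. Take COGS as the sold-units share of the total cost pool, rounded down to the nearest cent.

Aug 13, sell 288: 288/575 × $8,278.25 → $4,146.32
Ending inventory (cost pool remaining) = $4,131.93
Check: goods available $8,278.25 = COGS $4,146.32 + ending $4,131.93

Ending inventory = $4,131.93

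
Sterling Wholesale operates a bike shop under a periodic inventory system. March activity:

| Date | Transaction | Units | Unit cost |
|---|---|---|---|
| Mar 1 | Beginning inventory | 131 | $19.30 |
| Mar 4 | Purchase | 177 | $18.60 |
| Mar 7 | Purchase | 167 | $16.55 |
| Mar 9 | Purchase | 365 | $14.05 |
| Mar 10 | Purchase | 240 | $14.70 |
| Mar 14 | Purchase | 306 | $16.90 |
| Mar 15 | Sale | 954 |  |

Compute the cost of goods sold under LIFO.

Mar 15, 954 sold [LIFO — newest first]: 306 @ $16.90 + 240 @ $14.70 + 365 @ $14.05 + 43 @ $16.55 = $14,539.30
Ending inventory: 131 @ $19.30 + 177 @ $18.60 + 124 @ $16.55 = $7,872.70

COGS = $14,539.30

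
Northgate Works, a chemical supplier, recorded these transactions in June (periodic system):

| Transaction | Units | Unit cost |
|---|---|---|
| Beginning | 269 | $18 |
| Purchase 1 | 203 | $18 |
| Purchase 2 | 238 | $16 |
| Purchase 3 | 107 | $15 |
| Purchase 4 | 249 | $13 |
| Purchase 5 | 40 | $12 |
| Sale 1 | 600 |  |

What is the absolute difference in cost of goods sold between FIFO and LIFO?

FIFO COGS: 269 @ $18 + 203 @ $18 + 128 @ $16 = $10,544
LIFO COGS: 40 @ $12 + 249 @ $13 + 107 @ $15 + 204 @ $16 = $8,586
Difference = |$10,544 − $8,586| = $1,958

$1,958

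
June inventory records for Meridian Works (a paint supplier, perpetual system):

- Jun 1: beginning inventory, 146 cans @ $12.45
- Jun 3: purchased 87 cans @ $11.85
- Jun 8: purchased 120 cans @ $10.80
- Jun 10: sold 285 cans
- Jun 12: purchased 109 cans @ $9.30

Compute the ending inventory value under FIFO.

Jun 10, 285 sold [FIFO — oldest first]: 146 @ $12.45 + 87 @ $11.85 + 52 @ $10.80 = $3,410.25
Ending inventory: 68 @ $10.80 + 109 @ $9.30 = $1,748.10

Ending inventory = $1,748.10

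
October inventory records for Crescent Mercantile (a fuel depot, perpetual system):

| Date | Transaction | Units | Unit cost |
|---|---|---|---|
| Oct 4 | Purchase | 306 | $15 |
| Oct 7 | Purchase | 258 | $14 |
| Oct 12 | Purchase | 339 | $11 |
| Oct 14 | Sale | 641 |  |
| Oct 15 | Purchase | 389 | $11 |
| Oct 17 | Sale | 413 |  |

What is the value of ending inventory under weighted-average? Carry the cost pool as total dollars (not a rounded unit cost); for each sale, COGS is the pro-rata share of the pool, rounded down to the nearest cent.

After Oct 4: 306 on hand, pool $4,590.00 (≈ $15.0000 each)
After Oct 7: 564 on hand, pool $8,202.00 (≈ $14.5426 each)
After Oct 12: 903 on hand, pool $11,931.00 (≈ $13.2126 each)
Oct 14, sell 641: 641/903 × $11,931.00 → $8,469.29
After Oct 15: 651 on hand, pool $7,740.71 (≈ $11.8905 each)
Oct 17, sell 413: 413/651 × $7,740.71 → $4,910.77
Total COGS = $8,469.29 + $4,910.77 = $13,380.06
Ending inventory (cost pool remaining) = $2,829.94

Ending inventory = $2,829.94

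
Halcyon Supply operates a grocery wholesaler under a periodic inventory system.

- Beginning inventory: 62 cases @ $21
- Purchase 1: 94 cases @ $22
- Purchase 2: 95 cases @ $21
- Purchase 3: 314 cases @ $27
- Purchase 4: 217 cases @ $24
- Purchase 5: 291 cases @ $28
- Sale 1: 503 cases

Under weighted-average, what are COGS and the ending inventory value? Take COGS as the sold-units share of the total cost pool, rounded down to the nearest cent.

COGS = $12,750.32; ending inventory = $14,448.68

Sale 1, sell 503: 503/1073 × $27,199.00 → $12,750.32
Ending inventory (cost pool remaining) = $14,448.68
Check: goods available $27,199.00 = COGS $12,750.32 + ending $14,448.68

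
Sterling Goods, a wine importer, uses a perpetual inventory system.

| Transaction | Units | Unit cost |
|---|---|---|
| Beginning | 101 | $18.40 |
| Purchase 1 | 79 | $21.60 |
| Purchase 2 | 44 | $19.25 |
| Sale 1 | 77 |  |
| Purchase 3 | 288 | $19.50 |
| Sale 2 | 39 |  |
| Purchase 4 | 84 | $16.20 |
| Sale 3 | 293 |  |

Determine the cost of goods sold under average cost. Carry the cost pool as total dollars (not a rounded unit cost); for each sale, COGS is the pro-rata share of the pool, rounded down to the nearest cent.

After Beginning: 101 on hand, pool $1,858.40 (≈ $18.4000 each)
After Purchase 1: 180 on hand, pool $3,564.80 (≈ $19.8044 each)
After Purchase 2: 224 on hand, pool $4,411.80 (≈ $19.6955 each)
Sale 1, sell 77: 77/224 × $4,411.80 → $1,516.55
After Purchase 3: 435 on hand, pool $8,511.25 (≈ $19.5661 each)
Sale 2, sell 39: 39/435 × $8,511.25 → $763.07
After Purchase 4: 480 on hand, pool $9,108.98 (≈ $18.9770 each)
Sale 3, sell 293: 293/480 × $9,108.98 → $5,560.27
Total COGS = $1,516.55 + $763.07 + $5,560.27 = $7,839.89
Ending inventory (cost pool remaining) = $3,548.71

COGS = $7,839.89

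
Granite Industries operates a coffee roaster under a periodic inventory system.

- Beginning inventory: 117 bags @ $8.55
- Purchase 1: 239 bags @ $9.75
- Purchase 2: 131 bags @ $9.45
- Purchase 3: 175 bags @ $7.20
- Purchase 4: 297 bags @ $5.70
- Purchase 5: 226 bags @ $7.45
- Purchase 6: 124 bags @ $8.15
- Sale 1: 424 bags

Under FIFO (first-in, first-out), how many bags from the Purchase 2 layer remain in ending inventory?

63

Sale 1 (424) [FIFO — oldest first]: 117 @ $8.55 + 239 @ $9.75 + 68 @ $9.45 = $3,973.20
Ending inventory: 63 @ $9.45 + 175 @ $7.20 + 297 @ $5.70 + 226 @ $7.45 + 124 @ $8.15 = $6,242.55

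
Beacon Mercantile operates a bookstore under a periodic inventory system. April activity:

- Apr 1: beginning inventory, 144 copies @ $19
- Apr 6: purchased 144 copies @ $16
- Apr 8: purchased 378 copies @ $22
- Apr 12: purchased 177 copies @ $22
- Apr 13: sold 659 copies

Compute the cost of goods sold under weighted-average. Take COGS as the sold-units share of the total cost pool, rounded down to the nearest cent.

Apr 13, sell 659: 659/843 × $17,250.00 → $13,484.87
Ending inventory (cost pool remaining) = $3,765.13

COGS = $13,484.87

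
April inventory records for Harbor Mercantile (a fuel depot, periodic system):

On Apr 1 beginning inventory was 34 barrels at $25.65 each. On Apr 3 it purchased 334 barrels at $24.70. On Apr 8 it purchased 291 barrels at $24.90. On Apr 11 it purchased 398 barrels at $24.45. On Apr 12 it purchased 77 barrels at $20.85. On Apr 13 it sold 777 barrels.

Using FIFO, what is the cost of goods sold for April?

Apr 13, 777 sold [FIFO — oldest first]: 34 @ $25.65 + 334 @ $24.70 + 291 @ $24.90 + 118 @ $24.45 = $19,252.90
Ending inventory: 280 @ $24.45 + 77 @ $20.85 = $8,451.45

COGS = $19,252.90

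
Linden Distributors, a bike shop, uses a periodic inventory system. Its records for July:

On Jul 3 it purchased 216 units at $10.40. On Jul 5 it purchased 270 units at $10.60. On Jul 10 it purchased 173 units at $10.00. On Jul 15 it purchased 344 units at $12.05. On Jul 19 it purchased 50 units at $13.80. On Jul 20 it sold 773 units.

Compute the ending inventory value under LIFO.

Jul 20, 773 sold [LIFO — newest first]: 50 @ $13.80 + 344 @ $12.05 + 173 @ $10.00 + 206 @ $10.60 = $8,748.80
Ending inventory: 216 @ $10.40 + 64 @ $10.60 = $2,924.80

Ending inventory = $2,924.80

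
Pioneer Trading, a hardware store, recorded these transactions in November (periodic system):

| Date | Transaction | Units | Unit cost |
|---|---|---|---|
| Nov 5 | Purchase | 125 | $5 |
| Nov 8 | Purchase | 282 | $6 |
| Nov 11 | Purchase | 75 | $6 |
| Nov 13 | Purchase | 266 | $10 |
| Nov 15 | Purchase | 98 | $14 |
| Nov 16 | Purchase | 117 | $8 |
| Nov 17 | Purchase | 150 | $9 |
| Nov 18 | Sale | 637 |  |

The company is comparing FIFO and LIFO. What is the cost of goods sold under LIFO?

COGS = $6,354

FIFO COGS: 125 @ $5 + 282 @ $6 + 75 @ $6 + 155 @ $10 = $4,317
LIFO COGS: 150 @ $9 + 117 @ $8 + 98 @ $14 + 266 @ $10 + 6 @ $6 = $6,354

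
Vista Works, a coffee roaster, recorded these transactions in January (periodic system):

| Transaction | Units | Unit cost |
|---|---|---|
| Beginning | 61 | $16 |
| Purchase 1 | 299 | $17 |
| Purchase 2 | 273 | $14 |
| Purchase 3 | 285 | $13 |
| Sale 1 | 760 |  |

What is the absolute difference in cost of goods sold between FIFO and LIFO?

FIFO COGS: 61 @ $16 + 299 @ $17 + 273 @ $14 + 127 @ $13 = $11,532
LIFO COGS: 285 @ $13 + 273 @ $14 + 202 @ $17 = $10,961
Difference = |$11,532 − $10,961| = $571

$571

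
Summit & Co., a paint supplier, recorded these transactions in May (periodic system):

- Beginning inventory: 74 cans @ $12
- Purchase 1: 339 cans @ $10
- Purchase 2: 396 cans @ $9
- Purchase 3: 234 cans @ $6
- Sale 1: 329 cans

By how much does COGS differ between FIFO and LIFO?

$1,179

FIFO COGS: 74 @ $12 + 255 @ $10 = $3,438
LIFO COGS: 234 @ $6 + 95 @ $9 = $2,259
Difference = |$3,438 − $2,259| = $1,179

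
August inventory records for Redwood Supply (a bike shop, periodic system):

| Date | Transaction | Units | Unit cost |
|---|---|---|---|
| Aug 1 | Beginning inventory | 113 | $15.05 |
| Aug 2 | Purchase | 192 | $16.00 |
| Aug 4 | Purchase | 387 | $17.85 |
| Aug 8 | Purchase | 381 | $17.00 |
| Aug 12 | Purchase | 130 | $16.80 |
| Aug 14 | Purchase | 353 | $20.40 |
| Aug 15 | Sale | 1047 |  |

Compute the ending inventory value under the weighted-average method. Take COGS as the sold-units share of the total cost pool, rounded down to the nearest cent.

Aug 15, sell 1047: 1047/1556 × $27,542.80 → $18,532.97
Ending inventory (cost pool remaining) = $9,009.83

Ending inventory = $9,009.83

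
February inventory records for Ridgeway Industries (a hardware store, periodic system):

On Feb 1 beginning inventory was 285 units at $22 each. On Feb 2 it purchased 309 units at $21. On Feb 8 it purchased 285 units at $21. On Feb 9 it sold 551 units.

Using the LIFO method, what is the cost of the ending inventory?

Ending inventory = $7,173

Feb 9, 551 sold [LIFO — newest first]: 285 @ $21 + 266 @ $21 = $11,571
Ending inventory: 285 @ $22 + 43 @ $21 = $7,173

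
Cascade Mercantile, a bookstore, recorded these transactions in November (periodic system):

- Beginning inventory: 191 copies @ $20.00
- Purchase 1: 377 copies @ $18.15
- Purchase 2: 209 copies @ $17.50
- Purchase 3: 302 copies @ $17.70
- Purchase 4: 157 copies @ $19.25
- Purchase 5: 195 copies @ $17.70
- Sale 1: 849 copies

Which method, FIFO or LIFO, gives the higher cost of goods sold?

FIFO

FIFO COGS: 191 @ $20.00 + 377 @ $18.15 + 209 @ $17.50 + 72 @ $17.70 = $15,594.45
LIFO COGS: 195 @ $17.70 + 157 @ $19.25 + 302 @ $17.70 + 195 @ $17.50 = $15,231.65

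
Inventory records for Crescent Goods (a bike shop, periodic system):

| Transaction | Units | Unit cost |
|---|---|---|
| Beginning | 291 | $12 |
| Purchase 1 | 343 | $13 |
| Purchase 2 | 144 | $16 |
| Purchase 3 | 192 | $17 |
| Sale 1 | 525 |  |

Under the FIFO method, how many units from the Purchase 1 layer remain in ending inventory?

109

Sale 1 (525) [FIFO — oldest first]: 291 @ $12 + 234 @ $13 = $6,534
Ending inventory: 109 @ $13 + 144 @ $16 + 192 @ $17 = $6,985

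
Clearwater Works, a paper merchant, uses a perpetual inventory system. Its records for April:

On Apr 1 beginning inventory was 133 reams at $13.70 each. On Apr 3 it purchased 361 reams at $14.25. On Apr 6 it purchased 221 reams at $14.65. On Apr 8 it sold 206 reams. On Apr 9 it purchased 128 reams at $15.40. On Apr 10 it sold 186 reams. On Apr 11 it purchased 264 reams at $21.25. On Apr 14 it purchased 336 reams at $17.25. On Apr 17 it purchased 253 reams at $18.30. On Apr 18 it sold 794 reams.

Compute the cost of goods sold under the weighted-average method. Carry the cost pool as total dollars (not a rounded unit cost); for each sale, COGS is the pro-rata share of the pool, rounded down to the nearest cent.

After Apr 1: 133 on hand, pool $1,822.10 (≈ $13.7000 each)
After Apr 3: 494 on hand, pool $6,966.35 (≈ $14.1019 each)
After Apr 6: 715 on hand, pool $10,204.00 (≈ $14.2713 each)
Apr 8, sell 206: 206/715 × $10,204.00 → $2,939.89
After Apr 9: 637 on hand, pool $9,235.31 (≈ $14.4981 each)
Apr 10, sell 186: 186/637 × $9,235.31 → $2,696.65
After Apr 11: 715 on hand, pool $12,148.66 (≈ $16.9911 each)
After Apr 14: 1051 on hand, pool $17,944.66 (≈ $17.0739 each)
After Apr 17: 1304 on hand, pool $22,574.56 (≈ $17.3118 each)
Apr 18, sell 794: 794/1304 × $22,574.56 → $13,745.55
Total COGS = $2,939.89 + $2,696.65 + $13,745.55 = $19,382.09
Ending inventory (cost pool remaining) = $8,829.01

COGS = $19,382.09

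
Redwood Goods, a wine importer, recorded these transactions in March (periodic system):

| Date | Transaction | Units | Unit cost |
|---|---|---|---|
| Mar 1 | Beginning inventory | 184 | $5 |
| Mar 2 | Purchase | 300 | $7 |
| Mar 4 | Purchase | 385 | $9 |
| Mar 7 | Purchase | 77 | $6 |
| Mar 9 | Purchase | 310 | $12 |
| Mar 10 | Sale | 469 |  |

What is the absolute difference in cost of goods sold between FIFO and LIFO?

FIFO COGS: 184 @ $5 + 285 @ $7 = $2,915
LIFO COGS: 310 @ $12 + 77 @ $6 + 82 @ $9 = $4,920
Difference = |$2,915 − $4,920| = $2,005

$2,005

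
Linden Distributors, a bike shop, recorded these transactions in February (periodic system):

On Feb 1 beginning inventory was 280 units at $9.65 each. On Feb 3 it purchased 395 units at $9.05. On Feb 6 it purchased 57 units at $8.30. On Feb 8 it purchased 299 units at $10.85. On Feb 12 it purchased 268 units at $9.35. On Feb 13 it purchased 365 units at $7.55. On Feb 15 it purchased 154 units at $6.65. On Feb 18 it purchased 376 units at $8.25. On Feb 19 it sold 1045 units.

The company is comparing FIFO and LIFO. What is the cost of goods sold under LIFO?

FIFO COGS: 280 @ $9.65 + 395 @ $9.05 + 57 @ $8.30 + 299 @ $10.85 + 14 @ $9.35 = $10,124.90
LIFO COGS: 376 @ $8.25 + 154 @ $6.65 + 365 @ $7.55 + 150 @ $9.35 = $8,284.35

COGS = $8,284.35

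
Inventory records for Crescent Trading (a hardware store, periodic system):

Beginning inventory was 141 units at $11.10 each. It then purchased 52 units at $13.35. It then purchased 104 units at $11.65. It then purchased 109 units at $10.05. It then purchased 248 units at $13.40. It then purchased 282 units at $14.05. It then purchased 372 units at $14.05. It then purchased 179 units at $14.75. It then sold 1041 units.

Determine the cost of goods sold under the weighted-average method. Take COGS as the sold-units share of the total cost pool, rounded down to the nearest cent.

COGS = $13,804.27

Sale 1, sell 1041: 1041/1487 × $19,718.50 → $13,804.27
Ending inventory (cost pool remaining) = $5,914.23
Check: goods available $19,718.50 = COGS $13,804.27 + ending $5,914.23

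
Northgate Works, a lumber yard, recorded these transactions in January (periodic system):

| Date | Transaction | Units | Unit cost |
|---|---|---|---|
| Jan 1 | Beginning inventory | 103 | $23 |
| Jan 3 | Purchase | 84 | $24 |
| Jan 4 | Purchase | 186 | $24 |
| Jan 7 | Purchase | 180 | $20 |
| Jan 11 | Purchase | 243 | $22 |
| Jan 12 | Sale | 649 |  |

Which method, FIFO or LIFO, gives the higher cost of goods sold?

FIFO COGS: 103 @ $23 + 84 @ $24 + 186 @ $24 + 180 @ $20 + 96 @ $22 = $14,561
LIFO COGS: 243 @ $22 + 180 @ $20 + 186 @ $24 + 40 @ $24 = $14,370

FIFO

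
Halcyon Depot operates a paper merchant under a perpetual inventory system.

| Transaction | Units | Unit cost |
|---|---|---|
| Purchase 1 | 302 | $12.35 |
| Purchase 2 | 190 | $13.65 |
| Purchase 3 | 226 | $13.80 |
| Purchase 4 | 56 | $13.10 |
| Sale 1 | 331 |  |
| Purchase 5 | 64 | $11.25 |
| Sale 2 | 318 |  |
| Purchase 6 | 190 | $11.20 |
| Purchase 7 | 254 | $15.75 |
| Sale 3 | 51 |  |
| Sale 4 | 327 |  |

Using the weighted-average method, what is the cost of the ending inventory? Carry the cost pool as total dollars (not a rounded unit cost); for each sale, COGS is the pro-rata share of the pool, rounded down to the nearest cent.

Ending inventory = $3,451.57

After Purchase 1: 302 on hand, pool $3,729.70 (≈ $12.3500 each)
After Purchase 2: 492 on hand, pool $6,323.20 (≈ $12.8520 each)
After Purchase 3: 718 on hand, pool $9,442.00 (≈ $13.1504 each)
After Purchase 4: 774 on hand, pool $10,175.60 (≈ $13.1468 each)
Sale 1, sell 331: 331/774 × $10,175.60 → $4,351.58
After Purchase 5: 507 on hand, pool $6,544.02 (≈ $12.9073 each)
Sale 2, sell 318: 318/507 × $6,544.02 → $4,104.53
After Purchase 6: 379 on hand, pool $4,567.49 (≈ $12.0514 each)
After Purchase 7: 633 on hand, pool $8,567.99 (≈ $13.5355 each)
Sale 3, sell 51: 51/633 × $8,567.99 → $690.31
Sale 4, sell 327: 327/582 × $7,877.68 → $4,426.11
Total COGS = $4,351.58 + $4,104.53 + $690.31 + $4,426.11 = $13,572.53
Ending inventory (cost pool remaining) = $3,451.57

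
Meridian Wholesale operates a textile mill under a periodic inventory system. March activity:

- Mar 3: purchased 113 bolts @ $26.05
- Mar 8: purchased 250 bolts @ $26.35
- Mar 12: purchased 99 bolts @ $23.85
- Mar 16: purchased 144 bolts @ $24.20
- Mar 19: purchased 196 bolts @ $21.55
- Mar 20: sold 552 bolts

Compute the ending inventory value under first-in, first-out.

Ending inventory = $5,530.60

Mar 20, 552 sold [FIFO — oldest first]: 113 @ $26.05 + 250 @ $26.35 + 99 @ $23.85 + 90 @ $24.20 = $14,070.30
Ending inventory: 54 @ $24.20 + 196 @ $21.55 = $5,530.60
Check: goods available $19,600.90 = COGS $14,070.30 + ending $5,530.60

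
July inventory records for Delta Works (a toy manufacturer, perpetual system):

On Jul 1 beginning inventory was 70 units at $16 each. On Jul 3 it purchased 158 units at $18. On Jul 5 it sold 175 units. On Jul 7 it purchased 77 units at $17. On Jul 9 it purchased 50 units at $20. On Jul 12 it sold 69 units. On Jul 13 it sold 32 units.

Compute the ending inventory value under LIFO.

Ending inventory = $1,290

Jul 5, 175 sold [LIFO — newest first]: 158 @ $18 + 17 @ $16 = $3,116
Jul 12, 69 sold [LIFO — newest first]: 50 @ $20 + 19 @ $17 = $1,323
Jul 13, 32 sold [LIFO — newest first]: 32 @ $17 = $544
Total COGS = $3,116 + $1,323 + $544 = $4,983
Ending inventory: 53 @ $16 + 26 @ $17 = $1,290
Check: goods available $6,273 = COGS $4,983 + ending $1,290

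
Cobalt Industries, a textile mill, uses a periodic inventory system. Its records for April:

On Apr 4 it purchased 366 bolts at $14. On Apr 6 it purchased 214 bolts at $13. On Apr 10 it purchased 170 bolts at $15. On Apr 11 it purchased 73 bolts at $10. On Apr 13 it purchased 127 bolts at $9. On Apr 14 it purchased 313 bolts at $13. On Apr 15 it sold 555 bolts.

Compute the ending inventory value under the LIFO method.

Apr 15, 555 sold [LIFO — newest first]: 313 @ $13 + 127 @ $9 + 73 @ $10 + 42 @ $15 = $6,572
Ending inventory: 366 @ $14 + 214 @ $13 + 128 @ $15 = $9,826

Ending inventory = $9,826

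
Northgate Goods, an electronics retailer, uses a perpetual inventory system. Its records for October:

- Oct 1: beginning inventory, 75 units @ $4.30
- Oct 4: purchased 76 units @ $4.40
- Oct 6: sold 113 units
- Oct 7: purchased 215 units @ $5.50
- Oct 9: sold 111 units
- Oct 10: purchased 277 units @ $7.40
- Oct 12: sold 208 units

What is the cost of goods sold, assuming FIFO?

Oct 6, 113 sold [FIFO — oldest first]: 75 @ $4.30 + 38 @ $4.40 = $489.70
Oct 9, 111 sold [FIFO — oldest first]: 38 @ $4.40 + 73 @ $5.50 = $568.70
Oct 12, 208 sold [FIFO — oldest first]: 142 @ $5.50 + 66 @ $7.40 = $1,269.40
Total COGS = $489.70 + $568.70 + $1,269.40 = $2,327.80
Ending inventory: 211 @ $7.40 = $1,561.40

COGS = $2,327.80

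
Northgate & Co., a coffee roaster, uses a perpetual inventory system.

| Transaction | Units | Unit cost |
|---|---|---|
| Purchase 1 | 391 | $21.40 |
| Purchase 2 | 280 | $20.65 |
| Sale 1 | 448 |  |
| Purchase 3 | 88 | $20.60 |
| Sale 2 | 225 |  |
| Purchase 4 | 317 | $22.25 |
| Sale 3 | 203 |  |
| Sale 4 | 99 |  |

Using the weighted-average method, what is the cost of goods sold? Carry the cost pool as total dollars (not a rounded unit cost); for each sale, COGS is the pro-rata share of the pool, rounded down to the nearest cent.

After Purchase 1: 391 on hand, pool $8,367.40 (≈ $21.4000 each)
After Purchase 2: 671 on hand, pool $14,149.40 (≈ $21.0870 each)
Sale 1, sell 448: 448/671 × $14,149.40 → $9,446.99
After Purchase 3: 311 on hand, pool $6,515.21 (≈ $20.9492 each)
Sale 2, sell 225: 225/311 × $6,515.21 → $4,713.57
After Purchase 4: 403 on hand, pool $8,854.89 (≈ $21.9724 each)
Sale 3, sell 203: 203/403 × $8,854.89 → $4,460.40
Sale 4, sell 99: 99/200 × $4,394.49 → $2,175.27
Total COGS = $9,446.99 + $4,713.57 + $4,460.40 + $2,175.27 = $20,796.23
Ending inventory (cost pool remaining) = $2,219.22

COGS = $20,796.23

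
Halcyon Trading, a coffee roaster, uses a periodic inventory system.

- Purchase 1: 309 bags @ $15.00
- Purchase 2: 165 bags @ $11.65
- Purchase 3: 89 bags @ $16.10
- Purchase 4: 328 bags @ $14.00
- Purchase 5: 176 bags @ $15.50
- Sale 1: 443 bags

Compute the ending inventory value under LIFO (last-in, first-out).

Sale 1 (443) [LIFO — newest first]: 176 @ $15.50 + 267 @ $14.00 = $6,466.00
Ending inventory: 309 @ $15.00 + 165 @ $11.65 + 89 @ $16.10 + 61 @ $14.00 = $8,844.15
Check: goods available $15,310.15 = COGS $6,466.00 + ending $8,844.15

Ending inventory = $8,844.15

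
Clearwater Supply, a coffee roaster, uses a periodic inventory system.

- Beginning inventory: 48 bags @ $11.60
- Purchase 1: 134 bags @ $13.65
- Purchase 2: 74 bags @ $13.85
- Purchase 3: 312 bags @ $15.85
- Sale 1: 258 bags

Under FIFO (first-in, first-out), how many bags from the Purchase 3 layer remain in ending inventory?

Sale 1 (258) [FIFO — oldest first]: 48 @ $11.60 + 134 @ $13.65 + 74 @ $13.85 + 2 @ $15.85 = $3,442.50
Ending inventory: 310 @ $15.85 = $4,913.50

310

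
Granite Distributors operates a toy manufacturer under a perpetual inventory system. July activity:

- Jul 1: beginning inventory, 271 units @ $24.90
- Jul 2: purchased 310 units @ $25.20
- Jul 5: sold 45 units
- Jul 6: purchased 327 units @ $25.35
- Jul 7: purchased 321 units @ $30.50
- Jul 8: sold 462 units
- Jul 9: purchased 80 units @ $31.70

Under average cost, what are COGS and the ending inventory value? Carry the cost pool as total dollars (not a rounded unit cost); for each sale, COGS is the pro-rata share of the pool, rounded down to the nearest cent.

After Jul 1: 271 on hand, pool $6,747.90 (≈ $24.9000 each)
After Jul 2: 581 on hand, pool $14,559.90 (≈ $25.0601 each)
Jul 5, sell 45: 45/581 × $14,559.90 → $1,127.70
After Jul 6: 863 on hand, pool $21,721.65 (≈ $25.1699 each)
After Jul 7: 1184 on hand, pool $31,512.15 (≈ $26.6150 each)
Jul 8, sell 462: 462/1184 × $31,512.15 → $12,296.12
After Jul 9: 802 on hand, pool $21,752.03 (≈ $27.1222 each)
Total COGS = $1,127.70 + $12,296.12 = $13,423.82
Ending inventory (cost pool remaining) = $21,752.03
Check: goods available $35,175.85 = COGS $13,423.82 + ending $21,752.03

COGS = $13,423.82; ending inventory = $21,752.03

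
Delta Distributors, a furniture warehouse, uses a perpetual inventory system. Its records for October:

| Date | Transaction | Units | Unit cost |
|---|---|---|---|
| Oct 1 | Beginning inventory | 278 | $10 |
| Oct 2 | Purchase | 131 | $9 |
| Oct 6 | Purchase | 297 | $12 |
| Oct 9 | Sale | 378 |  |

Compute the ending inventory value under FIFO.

Ending inventory = $3,843

Oct 9, 378 sold [FIFO — oldest first]: 278 @ $10 + 100 @ $9 = $3,680
Ending inventory: 31 @ $9 + 297 @ $12 = $3,843
Check: goods available $7,523 = COGS $3,680 + ending $3,843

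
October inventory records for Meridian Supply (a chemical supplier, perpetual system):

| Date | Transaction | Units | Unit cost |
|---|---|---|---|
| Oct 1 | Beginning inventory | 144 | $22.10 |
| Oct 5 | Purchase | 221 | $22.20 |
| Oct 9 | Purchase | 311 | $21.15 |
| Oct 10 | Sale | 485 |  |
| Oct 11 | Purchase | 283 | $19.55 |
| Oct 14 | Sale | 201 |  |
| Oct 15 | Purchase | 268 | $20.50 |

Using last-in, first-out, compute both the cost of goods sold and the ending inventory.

COGS = $14,370.00; ending inventory = $11,322.90

Oct 10, 485 sold [LIFO — newest first]: 311 @ $21.15 + 174 @ $22.20 = $10,440.45
Oct 14, 201 sold [LIFO — newest first]: 201 @ $19.55 = $3,929.55
Total COGS = $10,440.45 + $3,929.55 = $14,370.00
Ending inventory: 144 @ $22.10 + 47 @ $22.20 + 82 @ $19.55 + 268 @ $20.50 = $11,322.90
Check: goods available $25,692.90 = COGS $14,370.00 + ending $11,322.90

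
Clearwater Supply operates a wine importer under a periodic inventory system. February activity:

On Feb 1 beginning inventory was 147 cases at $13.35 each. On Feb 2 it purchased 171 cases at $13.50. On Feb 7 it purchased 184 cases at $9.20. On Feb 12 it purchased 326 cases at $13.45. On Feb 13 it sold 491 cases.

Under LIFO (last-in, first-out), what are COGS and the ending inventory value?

COGS = $5,902.70; ending inventory = $4,445.75

Feb 13, 491 sold [LIFO — newest first]: 326 @ $13.45 + 165 @ $9.20 = $5,902.70
Ending inventory: 147 @ $13.35 + 171 @ $13.50 + 19 @ $9.20 = $4,445.75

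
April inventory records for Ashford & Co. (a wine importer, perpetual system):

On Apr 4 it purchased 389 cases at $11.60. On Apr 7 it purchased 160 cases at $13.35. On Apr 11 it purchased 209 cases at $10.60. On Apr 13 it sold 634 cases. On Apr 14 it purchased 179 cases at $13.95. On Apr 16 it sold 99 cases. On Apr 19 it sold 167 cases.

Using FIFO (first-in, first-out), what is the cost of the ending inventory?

Apr 13, 634 sold [FIFO — oldest first]: 389 @ $11.60 + 160 @ $13.35 + 85 @ $10.60 = $7,549.40
Apr 16, 99 sold [FIFO — oldest first]: 99 @ $10.60 = $1,049.40
Apr 19, 167 sold [FIFO — oldest first]: 25 @ $10.60 + 142 @ $13.95 = $2,245.90
Total COGS = $7,549.40 + $1,049.40 + $2,245.90 = $10,844.70
Ending inventory: 37 @ $13.95 = $516.15
Check: goods available $11,360.85 = COGS $10,844.70 + ending $516.15

Ending inventory = $516.15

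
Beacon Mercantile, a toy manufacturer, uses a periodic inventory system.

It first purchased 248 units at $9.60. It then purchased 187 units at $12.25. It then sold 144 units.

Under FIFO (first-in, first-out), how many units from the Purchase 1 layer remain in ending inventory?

104

Sale 1 (144) [FIFO — oldest first]: 144 @ $9.60 = $1,382.40
Ending inventory: 104 @ $9.60 + 187 @ $12.25 = $3,289.15
Check: goods available $4,671.55 = COGS $1,382.40 + ending $3,289.15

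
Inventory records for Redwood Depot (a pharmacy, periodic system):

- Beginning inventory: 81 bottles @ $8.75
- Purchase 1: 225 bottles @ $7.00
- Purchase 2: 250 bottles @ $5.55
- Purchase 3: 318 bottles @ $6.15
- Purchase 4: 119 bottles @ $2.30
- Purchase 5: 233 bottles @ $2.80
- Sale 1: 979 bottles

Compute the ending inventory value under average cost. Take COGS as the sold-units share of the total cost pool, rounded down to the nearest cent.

Sale 1, sell 979: 979/1226 × $6,553.05 → $5,232.81
Ending inventory (cost pool remaining) = $1,320.24
Check: goods available $6,553.05 = COGS $5,232.81 + ending $1,320.24

Ending inventory = $1,320.24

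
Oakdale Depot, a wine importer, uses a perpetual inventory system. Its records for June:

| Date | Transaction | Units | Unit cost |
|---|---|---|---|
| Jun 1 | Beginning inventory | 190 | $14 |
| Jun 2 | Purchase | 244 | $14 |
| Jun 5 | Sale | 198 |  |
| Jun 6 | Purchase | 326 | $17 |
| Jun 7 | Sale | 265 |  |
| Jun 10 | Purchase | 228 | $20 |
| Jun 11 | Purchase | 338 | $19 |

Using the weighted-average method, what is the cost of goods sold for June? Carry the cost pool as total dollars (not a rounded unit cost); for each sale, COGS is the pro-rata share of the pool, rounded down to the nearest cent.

COGS = $6,943.15

After Jun 1: 190 on hand, pool $2,660.00 (≈ $14.0000 each)
After Jun 2: 434 on hand, pool $6,076.00 (≈ $14.0000 each)
Jun 5, sell 198: 198/434 × $6,076.00 → $2,772.00
After Jun 6: 562 on hand, pool $8,846.00 (≈ $15.7402 each)
Jun 7, sell 265: 265/562 × $8,846.00 → $4,171.15
After Jun 10: 525 on hand, pool $9,234.85 (≈ $17.5902 each)
After Jun 11: 863 on hand, pool $15,656.85 (≈ $18.1424 each)
Total COGS = $2,772.00 + $4,171.15 = $6,943.15
Ending inventory (cost pool remaining) = $15,656.85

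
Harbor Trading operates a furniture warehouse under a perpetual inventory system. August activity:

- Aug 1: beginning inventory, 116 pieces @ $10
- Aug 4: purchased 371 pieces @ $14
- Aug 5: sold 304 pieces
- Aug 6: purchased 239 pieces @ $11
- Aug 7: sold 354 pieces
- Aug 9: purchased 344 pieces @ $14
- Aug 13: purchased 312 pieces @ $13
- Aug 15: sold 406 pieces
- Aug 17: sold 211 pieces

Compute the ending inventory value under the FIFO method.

Aug 5, 304 sold [FIFO — oldest first]: 116 @ $10 + 188 @ $14 = $3,792
Aug 7, 354 sold [FIFO — oldest first]: 183 @ $14 + 171 @ $11 = $4,443
Aug 15, 406 sold [FIFO — oldest first]: 68 @ $11 + 338 @ $14 = $5,480
Aug 17, 211 sold [FIFO — oldest first]: 6 @ $14 + 205 @ $13 = $2,749
Total COGS = $3,792 + $4,443 + $5,480 + $2,749 = $16,464
Ending inventory: 107 @ $13 = $1,391

Ending inventory = $1,391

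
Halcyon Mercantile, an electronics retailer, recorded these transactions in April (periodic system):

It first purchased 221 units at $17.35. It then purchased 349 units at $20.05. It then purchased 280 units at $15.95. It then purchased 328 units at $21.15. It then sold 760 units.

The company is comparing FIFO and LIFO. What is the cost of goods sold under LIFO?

COGS = $14,450.80

FIFO COGS: 221 @ $17.35 + 349 @ $20.05 + 190 @ $15.95 = $13,862.30
LIFO COGS: 328 @ $21.15 + 280 @ $15.95 + 152 @ $20.05 = $14,450.80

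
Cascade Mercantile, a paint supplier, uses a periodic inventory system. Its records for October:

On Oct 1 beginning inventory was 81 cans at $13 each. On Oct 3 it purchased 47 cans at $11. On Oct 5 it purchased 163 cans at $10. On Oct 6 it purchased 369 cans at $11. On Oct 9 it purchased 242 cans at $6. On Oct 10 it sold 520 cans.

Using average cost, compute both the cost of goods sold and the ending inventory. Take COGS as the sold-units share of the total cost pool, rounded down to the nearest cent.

COGS = $5,021.86; ending inventory = $3,689.14

Oct 10, sell 520: 520/902 × $8,711.00 → $5,021.86
Ending inventory (cost pool remaining) = $3,689.14
Check: goods available $8,711.00 = COGS $5,021.86 + ending $3,689.14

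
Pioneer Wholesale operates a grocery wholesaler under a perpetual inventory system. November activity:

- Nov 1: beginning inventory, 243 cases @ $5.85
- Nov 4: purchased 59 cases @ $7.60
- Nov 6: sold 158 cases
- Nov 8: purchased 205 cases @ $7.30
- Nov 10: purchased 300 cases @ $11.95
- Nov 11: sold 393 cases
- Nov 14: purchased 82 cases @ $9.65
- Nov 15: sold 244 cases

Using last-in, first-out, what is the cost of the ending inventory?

Ending inventory = $549.90

Nov 6, 158 sold [LIFO — newest first]: 59 @ $7.60 + 99 @ $5.85 = $1,027.55
Nov 11, 393 sold [LIFO — newest first]: 300 @ $11.95 + 93 @ $7.30 = $4,263.90
Nov 15, 244 sold [LIFO — newest first]: 82 @ $9.65 + 112 @ $7.30 + 50 @ $5.85 = $1,901.40
Total COGS = $1,027.55 + $4,263.90 + $1,901.40 = $7,192.85
Ending inventory: 94 @ $5.85 = $549.90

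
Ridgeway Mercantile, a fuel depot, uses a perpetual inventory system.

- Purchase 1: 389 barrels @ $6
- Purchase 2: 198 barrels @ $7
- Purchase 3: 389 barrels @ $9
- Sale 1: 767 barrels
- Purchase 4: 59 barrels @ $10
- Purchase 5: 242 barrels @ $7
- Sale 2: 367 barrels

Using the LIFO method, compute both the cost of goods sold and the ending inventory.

COGS = $8,647; ending inventory = $858

Sale 1 (767) [LIFO — newest first]: 389 @ $9 + 198 @ $7 + 180 @ $6 = $5,967
Sale 2 (367) [LIFO — newest first]: 242 @ $7 + 59 @ $10 + 66 @ $6 = $2,680
Total COGS = $5,967 + $2,680 = $8,647
Ending inventory: 143 @ $6 = $858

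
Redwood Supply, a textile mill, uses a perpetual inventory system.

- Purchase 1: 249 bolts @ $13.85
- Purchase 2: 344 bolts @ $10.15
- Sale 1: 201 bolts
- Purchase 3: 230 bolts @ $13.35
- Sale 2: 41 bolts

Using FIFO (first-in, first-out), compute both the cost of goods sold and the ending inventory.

Sale 1 (201) [FIFO — oldest first]: 201 @ $13.85 = $2,783.85
Sale 2 (41) [FIFO — oldest first]: 41 @ $13.85 = $567.85
Total COGS = $2,783.85 + $567.85 = $3,351.70
Ending inventory: 7 @ $13.85 + 344 @ $10.15 + 230 @ $13.35 = $6,659.05
Check: goods available $10,010.75 = COGS $3,351.70 + ending $6,659.05

COGS = $3,351.70; ending inventory = $6,659.05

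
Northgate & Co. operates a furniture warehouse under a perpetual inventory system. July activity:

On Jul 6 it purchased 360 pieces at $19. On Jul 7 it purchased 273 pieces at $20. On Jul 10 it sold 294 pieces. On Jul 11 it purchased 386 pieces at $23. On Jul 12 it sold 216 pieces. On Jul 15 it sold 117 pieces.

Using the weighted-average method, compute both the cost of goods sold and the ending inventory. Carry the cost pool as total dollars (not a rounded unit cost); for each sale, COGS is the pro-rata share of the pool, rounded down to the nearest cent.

COGS = $12,816.11; ending inventory = $8,361.89

After Jul 6: 360 on hand, pool $6,840.00 (≈ $19.0000 each)
After Jul 7: 633 on hand, pool $12,300.00 (≈ $19.4313 each)
Jul 10, sell 294: 294/633 × $12,300.00 → $5,712.79
After Jul 11: 725 on hand, pool $15,465.21 (≈ $21.3313 each)
Jul 12, sell 216: 216/725 × $15,465.21 → $4,607.56
Jul 15, sell 117: 117/509 × $10,857.65 → $2,495.76
Total COGS = $5,712.79 + $4,607.56 + $2,495.76 = $12,816.11
Ending inventory (cost pool remaining) = $8,361.89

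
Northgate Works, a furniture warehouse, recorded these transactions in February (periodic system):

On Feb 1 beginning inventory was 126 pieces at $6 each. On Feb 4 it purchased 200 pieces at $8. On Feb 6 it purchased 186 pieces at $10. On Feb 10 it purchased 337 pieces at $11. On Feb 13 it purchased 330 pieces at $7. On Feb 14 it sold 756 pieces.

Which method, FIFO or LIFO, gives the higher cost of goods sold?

LIFO

FIFO COGS: 126 @ $6 + 200 @ $8 + 186 @ $10 + 244 @ $11 = $6,900
LIFO COGS: 330 @ $7 + 337 @ $11 + 89 @ $10 = $6,907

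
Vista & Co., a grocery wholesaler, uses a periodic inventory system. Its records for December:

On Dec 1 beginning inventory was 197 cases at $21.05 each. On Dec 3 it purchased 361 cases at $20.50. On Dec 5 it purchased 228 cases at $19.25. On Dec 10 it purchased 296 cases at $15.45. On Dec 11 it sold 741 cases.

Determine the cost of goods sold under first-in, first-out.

Dec 11, 741 sold [FIFO — oldest first]: 197 @ $21.05 + 361 @ $20.50 + 183 @ $19.25 = $15,070.10
Ending inventory: 45 @ $19.25 + 296 @ $15.45 = $5,439.45

COGS = $15,070.10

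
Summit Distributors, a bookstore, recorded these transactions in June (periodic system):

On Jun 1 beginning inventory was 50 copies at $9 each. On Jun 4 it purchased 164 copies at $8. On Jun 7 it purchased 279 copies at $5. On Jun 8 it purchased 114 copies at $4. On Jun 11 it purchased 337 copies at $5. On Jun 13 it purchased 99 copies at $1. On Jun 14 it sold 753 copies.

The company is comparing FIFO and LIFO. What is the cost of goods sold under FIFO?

FIFO COGS: 50 @ $9 + 164 @ $8 + 279 @ $5 + 114 @ $4 + 146 @ $5 = $4,343
LIFO COGS: 99 @ $1 + 337 @ $5 + 114 @ $4 + 203 @ $5 = $3,255

COGS = $4,343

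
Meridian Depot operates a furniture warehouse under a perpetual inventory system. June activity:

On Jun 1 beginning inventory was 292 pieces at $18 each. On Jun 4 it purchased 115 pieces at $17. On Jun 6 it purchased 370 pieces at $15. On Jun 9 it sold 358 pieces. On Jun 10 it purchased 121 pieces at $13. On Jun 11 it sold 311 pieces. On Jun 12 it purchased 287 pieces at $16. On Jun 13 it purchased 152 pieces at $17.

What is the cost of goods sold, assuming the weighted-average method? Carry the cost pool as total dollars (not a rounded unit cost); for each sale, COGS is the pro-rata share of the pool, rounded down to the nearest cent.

After Jun 1: 292 on hand, pool $5,256.00 (≈ $18.0000 each)
After Jun 4: 407 on hand, pool $7,211.00 (≈ $17.7174 each)
After Jun 6: 777 on hand, pool $12,761.00 (≈ $16.4234 each)
Jun 9, sell 358: 358/777 × $12,761.00 → $5,879.58
After Jun 10: 540 on hand, pool $8,454.42 (≈ $15.6563 each)
Jun 11, sell 311: 311/540 × $8,454.42 → $4,869.11
After Jun 12: 516 on hand, pool $8,177.31 (≈ $15.8475 each)
After Jun 13: 668 on hand, pool $10,761.31 (≈ $16.1097 each)
Total COGS = $5,879.58 + $4,869.11 = $10,748.69
Ending inventory (cost pool remaining) = $10,761.31
Check: goods available $21,510.00 = COGS $10,748.69 + ending $10,761.31

COGS = $10,748.69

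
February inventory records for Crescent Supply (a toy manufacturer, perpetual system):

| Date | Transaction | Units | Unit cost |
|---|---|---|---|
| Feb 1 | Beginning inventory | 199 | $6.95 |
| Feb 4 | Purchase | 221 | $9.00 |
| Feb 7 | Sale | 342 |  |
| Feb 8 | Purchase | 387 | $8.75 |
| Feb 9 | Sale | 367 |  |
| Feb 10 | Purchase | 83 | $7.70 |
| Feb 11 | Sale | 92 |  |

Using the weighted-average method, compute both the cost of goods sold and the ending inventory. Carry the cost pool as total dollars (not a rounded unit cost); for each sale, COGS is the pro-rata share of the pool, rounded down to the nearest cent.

After Feb 1: 199 on hand, pool $1,383.05 (≈ $6.9500 each)
After Feb 4: 420 on hand, pool $3,372.05 (≈ $8.0287 each)
Feb 7, sell 342: 342/420 × $3,372.05 → $2,745.81
After Feb 8: 465 on hand, pool $4,012.49 (≈ $8.6290 each)
Feb 9, sell 367: 367/465 × $4,012.49 → $3,166.84
After Feb 10: 181 on hand, pool $1,484.75 (≈ $8.2030 each)
Feb 11, sell 92: 92/181 × $1,484.75 → $754.67
Total COGS = $2,745.81 + $3,166.84 + $754.67 = $6,667.32
Ending inventory (cost pool remaining) = $730.08

COGS = $6,667.32; ending inventory = $730.08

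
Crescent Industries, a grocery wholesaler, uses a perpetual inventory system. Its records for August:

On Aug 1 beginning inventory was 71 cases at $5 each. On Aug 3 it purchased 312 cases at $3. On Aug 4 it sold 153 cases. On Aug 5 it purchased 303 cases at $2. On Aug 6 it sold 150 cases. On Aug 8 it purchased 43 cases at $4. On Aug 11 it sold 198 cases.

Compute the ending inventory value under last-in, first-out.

Aug 4, 153 sold [LIFO — newest first]: 153 @ $3 = $459
Aug 6, 150 sold [LIFO — newest first]: 150 @ $2 = $300
Aug 11, 198 sold [LIFO — newest first]: 43 @ $4 + 153 @ $2 + 2 @ $3 = $484
Total COGS = $459 + $300 + $484 = $1,243
Ending inventory: 71 @ $5 + 157 @ $3 = $826

Ending inventory = $826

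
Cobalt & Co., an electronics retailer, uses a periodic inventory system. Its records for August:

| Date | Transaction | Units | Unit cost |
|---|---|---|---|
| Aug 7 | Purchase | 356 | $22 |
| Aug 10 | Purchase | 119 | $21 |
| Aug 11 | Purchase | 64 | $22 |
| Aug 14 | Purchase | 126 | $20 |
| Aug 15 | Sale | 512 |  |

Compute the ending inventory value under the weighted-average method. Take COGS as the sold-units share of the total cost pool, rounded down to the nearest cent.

Ending inventory = $3,280.65

Aug 15, sell 512: 512/665 × $14,259.00 → $10,978.35
Ending inventory (cost pool remaining) = $3,280.65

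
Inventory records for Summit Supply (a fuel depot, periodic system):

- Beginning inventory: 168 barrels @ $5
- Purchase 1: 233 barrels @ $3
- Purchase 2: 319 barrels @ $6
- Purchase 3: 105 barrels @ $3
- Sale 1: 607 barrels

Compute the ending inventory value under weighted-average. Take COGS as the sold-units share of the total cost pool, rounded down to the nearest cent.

Ending inventory = $995.67

Sale 1, sell 607: 607/825 × $3,768.00 → $2,772.33
Ending inventory (cost pool remaining) = $995.67
Check: goods available $3,768.00 = COGS $2,772.33 + ending $995.67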